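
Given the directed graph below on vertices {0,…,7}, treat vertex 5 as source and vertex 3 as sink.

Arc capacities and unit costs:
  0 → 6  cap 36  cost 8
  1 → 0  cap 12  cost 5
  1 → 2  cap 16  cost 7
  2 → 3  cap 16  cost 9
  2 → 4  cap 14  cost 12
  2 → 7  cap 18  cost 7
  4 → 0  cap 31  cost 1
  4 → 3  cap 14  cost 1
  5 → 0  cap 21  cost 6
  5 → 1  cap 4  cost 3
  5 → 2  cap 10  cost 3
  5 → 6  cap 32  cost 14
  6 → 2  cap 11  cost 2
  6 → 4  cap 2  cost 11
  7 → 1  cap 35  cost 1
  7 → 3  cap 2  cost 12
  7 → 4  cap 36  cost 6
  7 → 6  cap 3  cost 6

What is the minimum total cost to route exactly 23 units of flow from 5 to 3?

Minimum cost for 23 units: 443

shortest-cost path #1: 5→2→3 push 10 @ unit cost 12 (adds 120)
shortest-cost path #2: 5→1→2→3 push 4 @ unit cost 19 (adds 76)
shortest-cost path #3: 5→6→2→3 push 2 @ unit cost 25 (adds 50)
shortest-cost path #4: 5→6→4→3 push 2 @ unit cost 26 (adds 52)
shortest-cost path #5: 5→6→2→4→3 push 5 @ unit cost 29 (adds 145)
total cost = 443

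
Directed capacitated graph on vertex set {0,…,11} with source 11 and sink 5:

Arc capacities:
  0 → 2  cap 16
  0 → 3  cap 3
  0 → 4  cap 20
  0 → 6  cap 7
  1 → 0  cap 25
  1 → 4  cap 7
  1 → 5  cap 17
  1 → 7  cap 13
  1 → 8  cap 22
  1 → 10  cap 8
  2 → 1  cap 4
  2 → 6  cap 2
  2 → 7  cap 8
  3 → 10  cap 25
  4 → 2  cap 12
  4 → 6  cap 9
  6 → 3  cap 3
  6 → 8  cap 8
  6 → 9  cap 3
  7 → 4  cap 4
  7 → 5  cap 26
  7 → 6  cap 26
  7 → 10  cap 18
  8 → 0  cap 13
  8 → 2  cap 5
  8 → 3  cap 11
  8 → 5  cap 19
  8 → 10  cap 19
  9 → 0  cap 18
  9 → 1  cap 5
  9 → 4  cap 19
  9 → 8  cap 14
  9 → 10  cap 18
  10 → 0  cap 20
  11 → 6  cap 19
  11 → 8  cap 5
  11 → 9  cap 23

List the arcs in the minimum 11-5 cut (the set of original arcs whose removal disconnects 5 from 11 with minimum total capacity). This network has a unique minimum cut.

Min-cut arcs: {(2,1), (2,7), (8,5), (9,1)} (total capacity 36)

augment #1: 11→8→5 push 5
augment #2: 11→6→8→5 push 8
augment #3: 11→9→1→5 push 5
augment #4: 11→9→8→5 push 6
augment #5: 11→9→0→2→1→5 push 4
augment #6: 11→9→0→2→7→5 push 8
max flow = 36; residual-reachable set from 11 gives S-side
cut edges (S→T): {(2,1), (2,7), (8,5), (9,1)} total cap 36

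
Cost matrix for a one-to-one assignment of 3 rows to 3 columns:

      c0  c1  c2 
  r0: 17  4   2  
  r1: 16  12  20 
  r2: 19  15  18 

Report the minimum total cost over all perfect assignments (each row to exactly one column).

one of 2 optimal assignments: row0→col2 (cost 2), row1→col0 (cost 16), row2→col1 (cost 15)
total = 2 + 16 + 15 = 33

Minimum assignment cost: 33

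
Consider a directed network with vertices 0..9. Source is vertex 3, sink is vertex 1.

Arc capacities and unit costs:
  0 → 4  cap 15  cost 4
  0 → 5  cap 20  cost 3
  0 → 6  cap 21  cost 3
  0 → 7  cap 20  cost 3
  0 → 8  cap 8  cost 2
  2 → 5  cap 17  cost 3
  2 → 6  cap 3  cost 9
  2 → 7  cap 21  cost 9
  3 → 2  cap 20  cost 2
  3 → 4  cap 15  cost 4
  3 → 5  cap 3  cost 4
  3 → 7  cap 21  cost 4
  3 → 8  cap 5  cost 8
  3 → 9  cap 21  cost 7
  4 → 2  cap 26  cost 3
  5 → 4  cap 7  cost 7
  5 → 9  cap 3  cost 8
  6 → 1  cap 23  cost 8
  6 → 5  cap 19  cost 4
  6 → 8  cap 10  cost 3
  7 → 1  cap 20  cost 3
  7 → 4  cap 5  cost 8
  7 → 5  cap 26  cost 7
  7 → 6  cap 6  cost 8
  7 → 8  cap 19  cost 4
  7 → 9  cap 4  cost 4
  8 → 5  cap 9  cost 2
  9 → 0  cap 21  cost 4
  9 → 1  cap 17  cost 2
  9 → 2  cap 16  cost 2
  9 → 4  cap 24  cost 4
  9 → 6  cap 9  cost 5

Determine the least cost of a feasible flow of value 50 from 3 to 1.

shortest-cost path #1: 3→7→1 push 20 @ unit cost 7 (adds 140)
shortest-cost path #2: 3→9→1 push 17 @ unit cost 9 (adds 153)
shortest-cost path #3: 3→2→6→1 push 3 @ unit cost 19 (adds 57)
shortest-cost path #4: 3→7→6→1 push 1 @ unit cost 20 (adds 20)
shortest-cost path #5: 3→9→6→1 push 4 @ unit cost 20 (adds 80)
shortest-cost path #6: 3→5→9→6→1 push 3 @ unit cost 25 (adds 75)
shortest-cost path #7: 3→2→7→6→1 push 2 @ unit cost 27 (adds 54)
total cost = 579

Minimum cost for 50 units: 579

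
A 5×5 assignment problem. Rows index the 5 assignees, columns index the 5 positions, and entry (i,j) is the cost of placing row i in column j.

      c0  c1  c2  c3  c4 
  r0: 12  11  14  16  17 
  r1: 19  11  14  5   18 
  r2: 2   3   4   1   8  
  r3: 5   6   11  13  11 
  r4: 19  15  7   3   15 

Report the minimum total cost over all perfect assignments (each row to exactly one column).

Minimum assignment cost: 36

one of 2 optimal assignments: row0→col1 (cost 11), row1→col3 (cost 5), row2→col0 (cost 2), row3→col4 (cost 11), row4→col2 (cost 7)
total = 11 + 5 + 2 + 11 + 7 = 36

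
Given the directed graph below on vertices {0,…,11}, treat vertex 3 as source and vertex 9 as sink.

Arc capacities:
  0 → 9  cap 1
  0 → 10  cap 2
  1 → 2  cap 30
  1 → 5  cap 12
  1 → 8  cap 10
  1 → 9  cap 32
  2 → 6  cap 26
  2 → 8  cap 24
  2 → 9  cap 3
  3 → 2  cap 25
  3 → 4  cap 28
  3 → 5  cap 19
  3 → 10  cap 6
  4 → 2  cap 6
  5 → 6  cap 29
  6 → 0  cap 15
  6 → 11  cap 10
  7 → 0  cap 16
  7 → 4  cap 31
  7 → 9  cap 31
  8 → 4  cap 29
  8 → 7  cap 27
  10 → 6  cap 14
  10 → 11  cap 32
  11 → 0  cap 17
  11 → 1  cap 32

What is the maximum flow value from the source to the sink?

Maximum flow value: 46

augment #1: 3→2→9 bottleneck 3, total now 3
augment #2: 3→2→6→0→9 bottleneck 1, total now 4
augment #3: 3→2→8→7→9 bottleneck 21, total now 25
augment #4: 3→10→11→1→9 bottleneck 6, total now 31
augment #5: 3→4→2→8→7→9 bottleneck 3, total now 34
augment #6: 3→5→6→11→1→9 bottleneck 10, total now 44
augment #7: 3→5→6→0→10→11→1→9 bottleneck 2, total now 46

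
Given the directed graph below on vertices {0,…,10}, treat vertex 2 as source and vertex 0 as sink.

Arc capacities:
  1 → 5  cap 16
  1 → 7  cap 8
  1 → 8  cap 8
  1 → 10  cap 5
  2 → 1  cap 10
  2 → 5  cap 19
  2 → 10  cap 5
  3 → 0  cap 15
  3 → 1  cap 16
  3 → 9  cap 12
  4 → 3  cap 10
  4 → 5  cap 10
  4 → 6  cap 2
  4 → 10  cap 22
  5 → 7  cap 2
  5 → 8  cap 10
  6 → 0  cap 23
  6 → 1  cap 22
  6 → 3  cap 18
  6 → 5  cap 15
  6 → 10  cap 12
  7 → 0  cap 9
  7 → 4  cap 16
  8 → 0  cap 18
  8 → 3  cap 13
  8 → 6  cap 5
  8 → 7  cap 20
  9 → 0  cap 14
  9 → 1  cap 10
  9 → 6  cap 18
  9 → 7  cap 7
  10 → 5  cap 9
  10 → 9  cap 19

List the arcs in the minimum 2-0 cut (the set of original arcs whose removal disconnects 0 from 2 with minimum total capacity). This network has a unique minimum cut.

augment #1: 2→1→7→0 push 8
augment #2: 2→1→8→0 push 2
augment #3: 2→5→7→0 push 1
augment #4: 2→5→8→0 push 10
augment #5: 2→10→9→0 push 5
augment #6: 2→5→7→1→8→0 push 1
max flow = 27; residual-reachable set from 2 gives S-side
cut edges (S→T): {(2,1), (2,10), (5,7), (5,8)} total cap 27

Min-cut arcs: {(2,1), (2,10), (5,7), (5,8)} (total capacity 27)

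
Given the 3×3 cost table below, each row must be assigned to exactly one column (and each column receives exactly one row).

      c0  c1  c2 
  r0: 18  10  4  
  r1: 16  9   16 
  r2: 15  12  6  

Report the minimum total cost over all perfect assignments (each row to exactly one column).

Minimum assignment cost: 28

optimal assignment: row0→col2 (cost 4), row1→col1 (cost 9), row2→col0 (cost 15)
total = 4 + 9 + 15 = 28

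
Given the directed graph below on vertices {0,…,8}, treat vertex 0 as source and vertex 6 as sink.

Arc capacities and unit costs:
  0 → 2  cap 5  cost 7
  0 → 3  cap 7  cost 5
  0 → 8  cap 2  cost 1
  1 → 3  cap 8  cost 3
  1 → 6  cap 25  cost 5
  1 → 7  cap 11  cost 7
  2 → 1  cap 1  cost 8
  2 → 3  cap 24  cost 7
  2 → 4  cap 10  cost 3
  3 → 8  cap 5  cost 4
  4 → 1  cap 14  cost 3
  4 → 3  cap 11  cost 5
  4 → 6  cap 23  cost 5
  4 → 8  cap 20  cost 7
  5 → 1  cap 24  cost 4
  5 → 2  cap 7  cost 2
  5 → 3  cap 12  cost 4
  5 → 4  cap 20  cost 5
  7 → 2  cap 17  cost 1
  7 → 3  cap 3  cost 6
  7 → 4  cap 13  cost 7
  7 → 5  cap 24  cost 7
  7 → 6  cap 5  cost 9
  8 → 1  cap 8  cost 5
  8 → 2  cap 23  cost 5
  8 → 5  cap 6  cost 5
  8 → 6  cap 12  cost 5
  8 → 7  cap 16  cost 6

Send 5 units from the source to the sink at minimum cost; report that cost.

shortest-cost path #1: 0→8→6 push 2 @ unit cost 6 (adds 12)
shortest-cost path #2: 0→3→8→6 push 3 @ unit cost 14 (adds 42)
total cost = 54

Minimum cost for 5 units: 54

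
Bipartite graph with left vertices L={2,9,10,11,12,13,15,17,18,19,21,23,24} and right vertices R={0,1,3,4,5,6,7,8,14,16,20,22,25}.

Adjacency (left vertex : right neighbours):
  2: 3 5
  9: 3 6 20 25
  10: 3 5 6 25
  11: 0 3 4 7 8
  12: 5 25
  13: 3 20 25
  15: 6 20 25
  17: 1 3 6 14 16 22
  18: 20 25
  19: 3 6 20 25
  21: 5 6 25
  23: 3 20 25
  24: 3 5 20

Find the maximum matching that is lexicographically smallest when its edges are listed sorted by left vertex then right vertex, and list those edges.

|M| = 7 (so the lex-smallest maximum matching has 7 edges)
process left vertices in ascending order; for each, take the smallest-labelled available neighbour that still permits 7 edges overall, or leave it unmatched if none does
lex-smallest matching: {2-3, 9-6, 10-5, 11-0, 12-25, 13-20, 17-1}

Lex-smallest maximum matching: {(2,3), (9,6), (10,5), (11,0), (12,25), (13,20), (17,1)}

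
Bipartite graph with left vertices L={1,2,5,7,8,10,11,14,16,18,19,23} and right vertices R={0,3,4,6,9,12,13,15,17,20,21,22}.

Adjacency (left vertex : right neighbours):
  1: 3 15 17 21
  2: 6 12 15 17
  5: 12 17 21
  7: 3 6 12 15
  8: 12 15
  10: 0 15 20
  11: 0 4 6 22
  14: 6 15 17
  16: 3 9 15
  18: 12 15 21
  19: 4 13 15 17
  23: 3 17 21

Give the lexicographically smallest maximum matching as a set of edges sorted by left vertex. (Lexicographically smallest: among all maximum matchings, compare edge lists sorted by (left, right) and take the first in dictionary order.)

Lex-smallest maximum matching: {(1,3), (2,6), (5,12), (7,15), (10,0), (11,4), (14,17), (16,9), (18,21), (19,13)}

|M| = 10 (so the lex-smallest maximum matching has 10 edges)
process left vertices in ascending order; for each, take the smallest-labelled available neighbour that still permits 10 edges overall, or leave it unmatched if none does
lex-smallest matching: {1-3, 2-6, 5-12, 7-15, 10-0, 11-4, 14-17, 16-9, 18-21, 19-13}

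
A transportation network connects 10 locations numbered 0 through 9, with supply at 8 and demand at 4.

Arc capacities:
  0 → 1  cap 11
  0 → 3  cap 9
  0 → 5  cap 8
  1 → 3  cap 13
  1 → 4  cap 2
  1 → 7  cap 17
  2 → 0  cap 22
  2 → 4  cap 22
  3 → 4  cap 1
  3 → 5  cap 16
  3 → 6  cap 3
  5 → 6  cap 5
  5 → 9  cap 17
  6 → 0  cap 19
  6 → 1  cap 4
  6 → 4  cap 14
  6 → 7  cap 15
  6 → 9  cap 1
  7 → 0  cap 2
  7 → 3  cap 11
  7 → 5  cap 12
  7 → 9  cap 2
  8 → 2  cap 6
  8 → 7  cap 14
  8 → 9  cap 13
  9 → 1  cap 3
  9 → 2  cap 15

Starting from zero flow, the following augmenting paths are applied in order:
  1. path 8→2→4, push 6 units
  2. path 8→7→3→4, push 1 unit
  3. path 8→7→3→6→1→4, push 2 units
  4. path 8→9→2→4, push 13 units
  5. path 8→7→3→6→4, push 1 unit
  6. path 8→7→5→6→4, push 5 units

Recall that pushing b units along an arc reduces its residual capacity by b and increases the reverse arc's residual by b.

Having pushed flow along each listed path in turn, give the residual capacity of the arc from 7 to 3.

after path 1 (8→2→4, push 6): res(7,3)=11
after path 2 (8→7→3→4, push 1): res(7,3)=10
after path 3 (8→7→3→6→1→4, push 2): res(7,3)=8
after path 4 (8→9→2→4, push 13): res(7,3)=8
after path 5 (8→7→3→6→4, push 1): res(7,3)=7
after path 6 (8→7→5→6→4, push 5): res(7,3)=7

Residual capacity of (7,3): 7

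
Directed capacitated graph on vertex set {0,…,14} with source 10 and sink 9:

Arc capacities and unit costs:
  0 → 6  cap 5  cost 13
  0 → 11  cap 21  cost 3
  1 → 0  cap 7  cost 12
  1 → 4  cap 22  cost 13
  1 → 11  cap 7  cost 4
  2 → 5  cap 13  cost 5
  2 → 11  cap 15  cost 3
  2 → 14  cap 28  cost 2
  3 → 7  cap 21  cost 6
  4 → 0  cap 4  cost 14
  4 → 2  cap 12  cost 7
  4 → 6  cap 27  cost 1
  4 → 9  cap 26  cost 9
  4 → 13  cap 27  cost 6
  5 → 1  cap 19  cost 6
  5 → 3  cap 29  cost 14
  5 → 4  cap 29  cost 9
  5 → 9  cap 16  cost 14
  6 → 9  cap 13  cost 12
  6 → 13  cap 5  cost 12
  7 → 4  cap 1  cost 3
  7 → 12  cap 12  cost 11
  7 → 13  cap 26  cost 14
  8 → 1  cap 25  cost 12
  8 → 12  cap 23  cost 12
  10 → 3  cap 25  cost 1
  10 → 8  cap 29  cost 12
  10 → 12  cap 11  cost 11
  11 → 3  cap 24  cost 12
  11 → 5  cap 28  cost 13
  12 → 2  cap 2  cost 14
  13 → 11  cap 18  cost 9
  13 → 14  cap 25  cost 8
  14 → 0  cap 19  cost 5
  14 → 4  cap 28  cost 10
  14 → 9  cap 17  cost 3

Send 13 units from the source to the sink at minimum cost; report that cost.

Minimum cost for 13 units: 399

shortest-cost path #1: 10→3→7→4→9 push 1 @ unit cost 19 (adds 19)
shortest-cost path #2: 10→12→2→14→9 push 2 @ unit cost 30 (adds 60)
shortest-cost path #3: 10→3→7→13→14→9 push 10 @ unit cost 32 (adds 320)
total cost = 399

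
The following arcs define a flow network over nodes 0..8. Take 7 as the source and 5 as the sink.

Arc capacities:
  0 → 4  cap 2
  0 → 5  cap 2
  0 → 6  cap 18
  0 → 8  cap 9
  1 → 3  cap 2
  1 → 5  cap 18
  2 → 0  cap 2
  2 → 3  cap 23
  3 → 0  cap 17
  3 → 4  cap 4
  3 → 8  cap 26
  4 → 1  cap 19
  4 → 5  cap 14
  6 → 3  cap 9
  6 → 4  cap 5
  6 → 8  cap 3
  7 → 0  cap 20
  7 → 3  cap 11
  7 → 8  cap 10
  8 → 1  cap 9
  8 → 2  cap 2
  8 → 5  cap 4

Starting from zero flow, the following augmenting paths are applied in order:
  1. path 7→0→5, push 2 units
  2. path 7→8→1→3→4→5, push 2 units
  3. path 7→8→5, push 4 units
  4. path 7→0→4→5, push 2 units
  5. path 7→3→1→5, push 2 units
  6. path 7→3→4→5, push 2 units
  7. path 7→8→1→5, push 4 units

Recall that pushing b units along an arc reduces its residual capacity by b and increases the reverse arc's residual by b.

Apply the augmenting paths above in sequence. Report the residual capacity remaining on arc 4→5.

after path 1 (7→0→5, push 2): res(4,5)=14
after path 2 (7→8→1→3→4→5, push 2): res(4,5)=12
after path 3 (7→8→5, push 4): res(4,5)=12
after path 4 (7→0→4→5, push 2): res(4,5)=10
after path 5 (7→3→1→5, push 2): res(4,5)=10
after path 6 (7→3→4→5, push 2): res(4,5)=8
after path 7 (7→8→1→5, push 4): res(4,5)=8

Residual capacity of (4,5): 8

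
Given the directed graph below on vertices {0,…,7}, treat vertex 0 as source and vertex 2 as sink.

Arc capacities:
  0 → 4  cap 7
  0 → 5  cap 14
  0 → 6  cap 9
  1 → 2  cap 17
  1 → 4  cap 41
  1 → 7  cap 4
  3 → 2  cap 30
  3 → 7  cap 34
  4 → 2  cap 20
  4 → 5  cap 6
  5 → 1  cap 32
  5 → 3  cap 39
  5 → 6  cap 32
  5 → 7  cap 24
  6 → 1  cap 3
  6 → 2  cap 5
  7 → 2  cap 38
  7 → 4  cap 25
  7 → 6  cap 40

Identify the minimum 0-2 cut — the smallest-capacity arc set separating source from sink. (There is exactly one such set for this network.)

Min-cut arcs: {(0,4), (0,5), (6,1), (6,2)} (total capacity 29)

augment #1: 0→4→2 push 7
augment #2: 0→6→2 push 5
augment #3: 0→5→1→2 push 14
augment #4: 0→6→1→2 push 3
max flow = 29; residual-reachable set from 0 gives S-side
cut edges (S→T): {(0,4), (0,5), (6,1), (6,2)} total cap 29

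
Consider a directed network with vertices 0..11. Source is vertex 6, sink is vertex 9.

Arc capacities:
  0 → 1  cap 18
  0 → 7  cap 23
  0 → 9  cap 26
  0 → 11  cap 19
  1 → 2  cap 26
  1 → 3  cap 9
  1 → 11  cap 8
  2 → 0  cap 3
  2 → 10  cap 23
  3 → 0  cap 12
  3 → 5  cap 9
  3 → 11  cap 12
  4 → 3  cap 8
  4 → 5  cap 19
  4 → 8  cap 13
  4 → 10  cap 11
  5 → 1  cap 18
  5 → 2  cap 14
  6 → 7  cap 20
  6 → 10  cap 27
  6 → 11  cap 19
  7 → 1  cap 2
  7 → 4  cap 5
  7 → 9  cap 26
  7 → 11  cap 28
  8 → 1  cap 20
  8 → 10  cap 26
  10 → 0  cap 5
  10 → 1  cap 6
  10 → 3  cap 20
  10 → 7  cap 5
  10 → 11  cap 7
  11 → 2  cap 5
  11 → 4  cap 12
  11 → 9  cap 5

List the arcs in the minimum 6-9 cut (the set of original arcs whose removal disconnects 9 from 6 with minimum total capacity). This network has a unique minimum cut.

Min-cut arcs: {(2,0), (3,0), (6,7), (10,0), (10,7), (11,9)} (total capacity 50)

augment #1: 6→7→9 push 20
augment #2: 6→11→9 push 5
augment #3: 6→10→0→9 push 5
augment #4: 6→10→7→9 push 5
augment #5: 6→10→3→0→9 push 12
augment #6: 6→11→2→0→9 push 3
max flow = 50; residual-reachable set from 6 gives S-side
cut edges (S→T): {(2,0), (3,0), (6,7), (10,0), (10,7), (11,9)} total cap 50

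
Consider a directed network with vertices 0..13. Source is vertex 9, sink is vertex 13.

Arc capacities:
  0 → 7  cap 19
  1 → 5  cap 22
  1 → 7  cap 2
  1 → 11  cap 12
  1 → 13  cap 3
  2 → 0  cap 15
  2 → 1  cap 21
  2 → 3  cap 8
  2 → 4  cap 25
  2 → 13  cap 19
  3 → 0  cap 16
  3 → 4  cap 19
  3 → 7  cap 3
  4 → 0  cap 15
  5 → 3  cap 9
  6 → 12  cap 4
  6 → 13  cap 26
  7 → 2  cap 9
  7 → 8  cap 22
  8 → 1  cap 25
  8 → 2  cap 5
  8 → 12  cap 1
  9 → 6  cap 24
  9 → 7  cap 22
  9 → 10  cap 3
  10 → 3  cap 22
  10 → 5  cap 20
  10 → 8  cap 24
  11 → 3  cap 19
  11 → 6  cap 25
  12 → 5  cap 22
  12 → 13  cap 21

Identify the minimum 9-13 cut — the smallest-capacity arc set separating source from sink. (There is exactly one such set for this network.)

augment #1: 9→6→13 push 24
augment #2: 9→7→2→13 push 9
augment #3: 9→7→8→1→13 push 3
augment #4: 9→7→8→2→13 push 5
augment #5: 9→7→8→12→13 push 1
augment #6: 9→7→8→1→11→6→13 push 2
augment #7: 9→7→8→1→11→6→12→13 push 2
augment #8: 9→10→8→1→11→6→12→13 push 2
max flow = 48; residual-reachable set from 9 gives S-side
cut edges (S→T): {(1,13), (6,12), (6,13), (7,2), (8,2), (8,12)} total cap 48

Min-cut arcs: {(1,13), (6,12), (6,13), (7,2), (8,2), (8,12)} (total capacity 48)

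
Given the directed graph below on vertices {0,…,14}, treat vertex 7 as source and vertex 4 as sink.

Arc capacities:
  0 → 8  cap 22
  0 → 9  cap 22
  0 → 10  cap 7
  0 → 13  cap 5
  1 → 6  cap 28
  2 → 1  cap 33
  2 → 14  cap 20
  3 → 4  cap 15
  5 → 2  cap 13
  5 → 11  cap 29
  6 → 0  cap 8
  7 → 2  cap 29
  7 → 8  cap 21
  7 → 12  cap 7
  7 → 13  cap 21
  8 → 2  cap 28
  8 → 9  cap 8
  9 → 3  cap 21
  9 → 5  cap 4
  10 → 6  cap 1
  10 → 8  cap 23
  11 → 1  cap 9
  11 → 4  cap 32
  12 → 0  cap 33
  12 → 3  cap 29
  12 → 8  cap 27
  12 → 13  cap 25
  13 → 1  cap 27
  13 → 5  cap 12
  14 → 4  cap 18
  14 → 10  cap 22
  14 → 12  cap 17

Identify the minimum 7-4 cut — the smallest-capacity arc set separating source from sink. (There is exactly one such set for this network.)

Min-cut arcs: {(3,4), (9,5), (13,5), (14,4)} (total capacity 49)

augment #1: 7→2→14→4 push 18
augment #2: 7→12→3→4 push 7
augment #3: 7→8→9→3→4 push 8
augment #4: 7→13→5→11→4 push 12
augment #5: 7→2→1→6→0→9→5→11→4 push 4
max flow = 49; residual-reachable set from 7 gives S-side
cut edges (S→T): {(3,4), (9,5), (13,5), (14,4)} total cap 49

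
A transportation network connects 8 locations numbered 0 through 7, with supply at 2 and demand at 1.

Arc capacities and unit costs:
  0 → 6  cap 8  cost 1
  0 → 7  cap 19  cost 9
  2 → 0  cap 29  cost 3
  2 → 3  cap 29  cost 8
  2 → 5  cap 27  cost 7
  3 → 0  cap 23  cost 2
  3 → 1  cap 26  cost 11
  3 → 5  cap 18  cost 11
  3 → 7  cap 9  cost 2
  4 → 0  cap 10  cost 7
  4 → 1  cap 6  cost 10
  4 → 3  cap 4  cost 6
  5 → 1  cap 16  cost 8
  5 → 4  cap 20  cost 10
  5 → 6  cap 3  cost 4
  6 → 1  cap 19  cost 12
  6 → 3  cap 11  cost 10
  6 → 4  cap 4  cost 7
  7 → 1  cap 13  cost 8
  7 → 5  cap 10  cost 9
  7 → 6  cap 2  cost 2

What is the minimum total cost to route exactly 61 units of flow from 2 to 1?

Minimum cost for 61 units: 1074

shortest-cost path #1: 2→5→1 push 16 @ unit cost 15 (adds 240)
shortest-cost path #2: 2→0→6→1 push 8 @ unit cost 16 (adds 128)
shortest-cost path #3: 2→3→7→1 push 9 @ unit cost 18 (adds 162)
shortest-cost path #4: 2→3→1 push 20 @ unit cost 19 (adds 380)
shortest-cost path #5: 2→0→7→1 push 4 @ unit cost 20 (adds 80)
shortest-cost path #6: 2→0→7→3→1 push 4 @ unit cost 21 (adds 84)
total cost = 1074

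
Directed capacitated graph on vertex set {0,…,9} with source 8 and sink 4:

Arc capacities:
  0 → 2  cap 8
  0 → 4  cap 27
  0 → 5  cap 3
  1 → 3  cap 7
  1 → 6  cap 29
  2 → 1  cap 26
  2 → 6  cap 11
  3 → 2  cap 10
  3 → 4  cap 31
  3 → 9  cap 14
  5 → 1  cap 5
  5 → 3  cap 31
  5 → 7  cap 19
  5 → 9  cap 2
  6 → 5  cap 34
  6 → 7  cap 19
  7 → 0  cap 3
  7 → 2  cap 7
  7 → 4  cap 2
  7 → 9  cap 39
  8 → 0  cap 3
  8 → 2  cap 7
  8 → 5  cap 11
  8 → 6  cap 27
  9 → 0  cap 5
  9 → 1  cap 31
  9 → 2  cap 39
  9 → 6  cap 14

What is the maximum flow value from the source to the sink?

Maximum flow value: 44

augment #1: 8→0→4 bottleneck 3, total now 3
augment #2: 8→5→3→4 bottleneck 11, total now 14
augment #3: 8→6→7→4 bottleneck 2, total now 16
augment #4: 8→2→1→3→4 bottleneck 7, total now 23
augment #5: 8→6→5→3→4 bottleneck 13, total now 36
augment #6: 8→6→7→0→4 bottleneck 3, total now 39
augment #7: 8→6→5→9→0→4 bottleneck 2, total now 41
augment #8: 8→6→7→9→0→4 bottleneck 3, total now 44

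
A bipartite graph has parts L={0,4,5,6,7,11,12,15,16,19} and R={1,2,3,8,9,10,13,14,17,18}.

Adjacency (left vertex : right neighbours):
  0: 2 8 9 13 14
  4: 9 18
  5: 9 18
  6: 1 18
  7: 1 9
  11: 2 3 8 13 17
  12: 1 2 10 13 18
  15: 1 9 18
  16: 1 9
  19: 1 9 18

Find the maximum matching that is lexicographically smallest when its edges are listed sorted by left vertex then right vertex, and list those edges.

Lex-smallest maximum matching: {(0,2), (4,9), (5,18), (6,1), (11,3), (12,10)}

|M| = 6 (so the lex-smallest maximum matching has 6 edges)
process left vertices in ascending order; for each, take the smallest-labelled available neighbour that still permits 6 edges overall, or leave it unmatched if none does
lex-smallest matching: {0-2, 4-9, 5-18, 6-1, 11-3, 12-10}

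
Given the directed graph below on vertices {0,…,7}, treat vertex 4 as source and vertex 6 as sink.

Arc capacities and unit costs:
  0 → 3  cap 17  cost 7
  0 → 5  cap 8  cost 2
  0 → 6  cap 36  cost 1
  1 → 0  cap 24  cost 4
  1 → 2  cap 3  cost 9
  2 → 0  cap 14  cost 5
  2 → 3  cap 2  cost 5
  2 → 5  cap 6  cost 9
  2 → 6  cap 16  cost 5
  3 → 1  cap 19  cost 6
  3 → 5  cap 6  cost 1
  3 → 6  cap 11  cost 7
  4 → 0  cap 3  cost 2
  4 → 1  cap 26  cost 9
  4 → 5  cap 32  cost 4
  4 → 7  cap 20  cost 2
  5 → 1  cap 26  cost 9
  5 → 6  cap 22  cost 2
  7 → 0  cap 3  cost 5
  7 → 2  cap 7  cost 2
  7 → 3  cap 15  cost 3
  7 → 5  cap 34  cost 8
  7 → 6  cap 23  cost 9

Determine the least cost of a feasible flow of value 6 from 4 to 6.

Minimum cost for 6 units: 27

shortest-cost path #1: 4→0→6 push 3 @ unit cost 3 (adds 9)
shortest-cost path #2: 4→5→6 push 3 @ unit cost 6 (adds 18)
total cost = 27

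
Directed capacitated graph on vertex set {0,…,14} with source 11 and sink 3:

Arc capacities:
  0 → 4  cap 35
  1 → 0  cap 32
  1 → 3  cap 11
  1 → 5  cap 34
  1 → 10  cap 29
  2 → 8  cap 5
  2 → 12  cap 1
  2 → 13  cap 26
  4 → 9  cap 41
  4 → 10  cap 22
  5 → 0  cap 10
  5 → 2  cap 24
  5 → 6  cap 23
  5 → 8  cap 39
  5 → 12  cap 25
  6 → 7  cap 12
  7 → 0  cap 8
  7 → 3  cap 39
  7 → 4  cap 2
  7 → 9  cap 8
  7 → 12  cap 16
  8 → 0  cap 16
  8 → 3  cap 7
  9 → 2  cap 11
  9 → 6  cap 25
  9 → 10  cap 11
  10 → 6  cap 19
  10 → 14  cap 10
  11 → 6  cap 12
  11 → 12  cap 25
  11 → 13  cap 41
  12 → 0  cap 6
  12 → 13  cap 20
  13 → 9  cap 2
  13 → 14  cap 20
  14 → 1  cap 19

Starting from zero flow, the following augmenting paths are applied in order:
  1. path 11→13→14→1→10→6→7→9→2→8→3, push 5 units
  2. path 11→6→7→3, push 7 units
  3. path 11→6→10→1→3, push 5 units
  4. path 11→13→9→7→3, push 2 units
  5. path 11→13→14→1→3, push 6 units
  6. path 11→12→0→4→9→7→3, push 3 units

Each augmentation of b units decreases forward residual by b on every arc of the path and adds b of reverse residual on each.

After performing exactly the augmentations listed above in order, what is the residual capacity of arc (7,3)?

after path 1 (11→13→14→1→10→6→7→9→2→8→3, push 5): res(7,3)=39
after path 2 (11→6→7→3, push 7): res(7,3)=32
after path 3 (11→6→10→1→3, push 5): res(7,3)=32
after path 4 (11→13→9→7→3, push 2): res(7,3)=30
after path 5 (11→13→14→1→3, push 6): res(7,3)=30
after path 6 (11→12→0→4→9→7→3, push 3): res(7,3)=27

Residual capacity of (7,3): 27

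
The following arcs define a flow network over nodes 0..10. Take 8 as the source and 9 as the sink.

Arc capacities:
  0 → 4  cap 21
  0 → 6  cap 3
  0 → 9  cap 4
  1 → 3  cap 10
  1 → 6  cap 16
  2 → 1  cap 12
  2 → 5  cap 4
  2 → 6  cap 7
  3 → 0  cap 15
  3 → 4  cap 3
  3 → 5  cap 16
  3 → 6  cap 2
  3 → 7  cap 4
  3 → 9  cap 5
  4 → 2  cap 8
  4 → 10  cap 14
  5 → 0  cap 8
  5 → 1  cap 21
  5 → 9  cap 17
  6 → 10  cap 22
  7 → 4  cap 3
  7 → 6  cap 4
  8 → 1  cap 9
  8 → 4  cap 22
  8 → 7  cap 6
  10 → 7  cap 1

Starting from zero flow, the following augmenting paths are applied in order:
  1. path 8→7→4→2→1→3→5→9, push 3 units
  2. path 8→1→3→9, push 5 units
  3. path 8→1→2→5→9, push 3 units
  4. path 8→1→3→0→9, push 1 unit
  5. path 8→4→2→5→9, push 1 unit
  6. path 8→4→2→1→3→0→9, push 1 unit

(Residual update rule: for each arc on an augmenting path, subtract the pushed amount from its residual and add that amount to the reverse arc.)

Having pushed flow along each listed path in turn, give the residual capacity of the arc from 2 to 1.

Residual capacity of (2,1): 11

after path 1 (8→7→4→2→1→3→5→9, push 3): res(2,1)=9
after path 2 (8→1→3→9, push 5): res(2,1)=9
after path 3 (8→1→2→5→9, push 3): res(2,1)=12
after path 4 (8→1→3→0→9, push 1): res(2,1)=12
after path 5 (8→4→2→5→9, push 1): res(2,1)=12
after path 6 (8→4→2→1→3→0→9, push 1): res(2,1)=11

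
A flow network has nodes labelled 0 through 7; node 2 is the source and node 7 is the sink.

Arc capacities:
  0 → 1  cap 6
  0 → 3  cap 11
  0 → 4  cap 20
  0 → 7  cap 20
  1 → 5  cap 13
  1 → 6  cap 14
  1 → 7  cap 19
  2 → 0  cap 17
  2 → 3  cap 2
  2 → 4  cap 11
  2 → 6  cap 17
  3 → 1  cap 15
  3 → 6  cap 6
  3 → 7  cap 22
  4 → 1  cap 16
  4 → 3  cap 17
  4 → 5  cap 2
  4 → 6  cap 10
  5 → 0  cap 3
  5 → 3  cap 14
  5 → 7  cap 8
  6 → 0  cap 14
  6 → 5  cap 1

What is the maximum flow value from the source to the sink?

Maximum flow value: 45

augment #1: 2→0→7 bottleneck 17, total now 17
augment #2: 2→3→7 bottleneck 2, total now 19
augment #3: 2→4→1→7 bottleneck 11, total now 30
augment #4: 2→6→0→7 bottleneck 3, total now 33
augment #5: 2→6→5→7 bottleneck 1, total now 34
augment #6: 2→6→0→1→7 bottleneck 6, total now 40
augment #7: 2→6→0→3→7 bottleneck 5, total now 45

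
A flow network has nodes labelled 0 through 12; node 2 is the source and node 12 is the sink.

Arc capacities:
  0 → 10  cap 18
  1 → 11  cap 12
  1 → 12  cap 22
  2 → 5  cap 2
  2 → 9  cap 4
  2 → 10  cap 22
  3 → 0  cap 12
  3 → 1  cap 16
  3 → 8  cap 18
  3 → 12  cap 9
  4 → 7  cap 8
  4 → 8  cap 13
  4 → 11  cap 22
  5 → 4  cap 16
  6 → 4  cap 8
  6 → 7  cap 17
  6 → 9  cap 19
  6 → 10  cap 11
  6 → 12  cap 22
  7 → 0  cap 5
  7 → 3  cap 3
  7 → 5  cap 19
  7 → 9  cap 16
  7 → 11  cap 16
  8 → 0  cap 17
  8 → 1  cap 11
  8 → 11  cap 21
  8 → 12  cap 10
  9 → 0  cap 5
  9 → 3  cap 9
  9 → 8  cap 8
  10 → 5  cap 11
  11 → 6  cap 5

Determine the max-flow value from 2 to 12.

augment #1: 2→9→3→12 bottleneck 4, total now 4
augment #2: 2→5→4→8→12 bottleneck 2, total now 6
augment #3: 2→10→5→4→8→12 bottleneck 8, total now 14
augment #4: 2→10→5→4→7→3→12 bottleneck 3, total now 17

Maximum flow value: 17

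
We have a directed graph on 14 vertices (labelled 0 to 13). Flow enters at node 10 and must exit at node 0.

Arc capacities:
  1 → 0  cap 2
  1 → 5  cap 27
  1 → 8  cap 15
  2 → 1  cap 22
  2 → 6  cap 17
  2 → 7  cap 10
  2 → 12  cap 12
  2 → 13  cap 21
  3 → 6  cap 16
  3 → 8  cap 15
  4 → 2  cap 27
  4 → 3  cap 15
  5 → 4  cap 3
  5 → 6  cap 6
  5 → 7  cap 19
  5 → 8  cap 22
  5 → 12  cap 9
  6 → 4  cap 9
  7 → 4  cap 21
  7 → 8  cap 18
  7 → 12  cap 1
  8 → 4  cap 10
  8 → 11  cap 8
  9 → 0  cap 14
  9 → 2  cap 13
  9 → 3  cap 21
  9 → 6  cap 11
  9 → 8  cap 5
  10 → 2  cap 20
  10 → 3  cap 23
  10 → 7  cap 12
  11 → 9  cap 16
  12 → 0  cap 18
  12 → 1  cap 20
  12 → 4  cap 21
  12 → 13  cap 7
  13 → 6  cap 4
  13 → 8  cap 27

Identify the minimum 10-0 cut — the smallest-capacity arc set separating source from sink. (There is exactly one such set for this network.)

augment #1: 10→2→1→0 push 2
augment #2: 10→2→12→0 push 12
augment #3: 10→7→12→0 push 1
augment #4: 10→2→1→5→12→0 push 5
augment #5: 10→3→8→11→9→0 push 8
max flow = 28; residual-reachable set from 10 gives S-side
cut edges (S→T): {(1,0), (8,11), (12,0)} total cap 28

Min-cut arcs: {(1,0), (8,11), (12,0)} (total capacity 28)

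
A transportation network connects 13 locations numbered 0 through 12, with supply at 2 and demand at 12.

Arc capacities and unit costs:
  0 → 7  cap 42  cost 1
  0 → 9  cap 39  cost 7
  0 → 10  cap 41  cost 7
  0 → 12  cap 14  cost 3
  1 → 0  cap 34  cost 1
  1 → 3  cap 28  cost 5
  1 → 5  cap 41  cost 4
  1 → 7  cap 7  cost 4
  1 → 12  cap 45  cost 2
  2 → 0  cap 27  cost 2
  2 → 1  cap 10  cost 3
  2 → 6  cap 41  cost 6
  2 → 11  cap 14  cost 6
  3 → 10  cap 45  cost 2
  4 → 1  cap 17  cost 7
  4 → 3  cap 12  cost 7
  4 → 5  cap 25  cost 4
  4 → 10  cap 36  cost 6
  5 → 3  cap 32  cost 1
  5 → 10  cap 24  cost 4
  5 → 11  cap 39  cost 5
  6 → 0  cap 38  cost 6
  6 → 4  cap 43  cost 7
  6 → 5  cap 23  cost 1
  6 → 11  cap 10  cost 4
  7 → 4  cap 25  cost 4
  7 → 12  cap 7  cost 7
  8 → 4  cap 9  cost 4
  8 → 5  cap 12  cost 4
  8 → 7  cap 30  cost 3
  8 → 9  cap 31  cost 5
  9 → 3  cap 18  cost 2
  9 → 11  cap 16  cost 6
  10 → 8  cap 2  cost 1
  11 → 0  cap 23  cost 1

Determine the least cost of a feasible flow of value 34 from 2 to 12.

shortest-cost path #1: 2→0→12 push 14 @ unit cost 5 (adds 70)
shortest-cost path #2: 2→1→12 push 10 @ unit cost 5 (adds 50)
shortest-cost path #3: 2→0→7→12 push 7 @ unit cost 10 (adds 70)
shortest-cost path #4: 2→0→7→4→1→12 push 3 @ unit cost 16 (adds 48)
total cost = 238

Minimum cost for 34 units: 238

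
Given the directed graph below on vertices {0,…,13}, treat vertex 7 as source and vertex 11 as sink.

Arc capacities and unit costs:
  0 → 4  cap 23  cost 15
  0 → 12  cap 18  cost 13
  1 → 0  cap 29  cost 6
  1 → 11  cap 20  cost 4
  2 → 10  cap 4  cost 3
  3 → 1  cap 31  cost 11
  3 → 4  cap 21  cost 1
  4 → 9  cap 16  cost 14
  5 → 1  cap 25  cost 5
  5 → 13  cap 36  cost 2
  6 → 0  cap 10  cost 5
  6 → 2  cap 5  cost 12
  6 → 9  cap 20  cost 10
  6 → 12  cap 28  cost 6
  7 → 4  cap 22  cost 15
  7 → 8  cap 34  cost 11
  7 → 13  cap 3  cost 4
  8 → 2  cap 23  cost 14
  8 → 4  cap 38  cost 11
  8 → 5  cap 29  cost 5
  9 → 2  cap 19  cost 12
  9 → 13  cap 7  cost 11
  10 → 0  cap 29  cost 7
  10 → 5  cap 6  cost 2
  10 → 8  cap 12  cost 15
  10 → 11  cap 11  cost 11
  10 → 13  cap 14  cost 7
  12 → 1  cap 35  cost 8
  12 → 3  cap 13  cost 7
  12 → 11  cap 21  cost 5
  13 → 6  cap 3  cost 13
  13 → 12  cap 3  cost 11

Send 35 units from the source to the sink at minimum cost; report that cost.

shortest-cost path #1: 7→13→12→11 push 3 @ unit cost 20 (adds 60)
shortest-cost path #2: 7→8→5→1→11 push 20 @ unit cost 25 (adds 500)
shortest-cost path #3: 7→8→2→10→11 push 4 @ unit cost 39 (adds 156)
shortest-cost path #4: 7→8→5→13→6→12→11 push 3 @ unit cost 42 (adds 126)
shortest-cost path #5: 7→8→5→1→0→12→11 push 5 @ unit cost 45 (adds 225)
total cost = 1067

Minimum cost for 35 units: 1067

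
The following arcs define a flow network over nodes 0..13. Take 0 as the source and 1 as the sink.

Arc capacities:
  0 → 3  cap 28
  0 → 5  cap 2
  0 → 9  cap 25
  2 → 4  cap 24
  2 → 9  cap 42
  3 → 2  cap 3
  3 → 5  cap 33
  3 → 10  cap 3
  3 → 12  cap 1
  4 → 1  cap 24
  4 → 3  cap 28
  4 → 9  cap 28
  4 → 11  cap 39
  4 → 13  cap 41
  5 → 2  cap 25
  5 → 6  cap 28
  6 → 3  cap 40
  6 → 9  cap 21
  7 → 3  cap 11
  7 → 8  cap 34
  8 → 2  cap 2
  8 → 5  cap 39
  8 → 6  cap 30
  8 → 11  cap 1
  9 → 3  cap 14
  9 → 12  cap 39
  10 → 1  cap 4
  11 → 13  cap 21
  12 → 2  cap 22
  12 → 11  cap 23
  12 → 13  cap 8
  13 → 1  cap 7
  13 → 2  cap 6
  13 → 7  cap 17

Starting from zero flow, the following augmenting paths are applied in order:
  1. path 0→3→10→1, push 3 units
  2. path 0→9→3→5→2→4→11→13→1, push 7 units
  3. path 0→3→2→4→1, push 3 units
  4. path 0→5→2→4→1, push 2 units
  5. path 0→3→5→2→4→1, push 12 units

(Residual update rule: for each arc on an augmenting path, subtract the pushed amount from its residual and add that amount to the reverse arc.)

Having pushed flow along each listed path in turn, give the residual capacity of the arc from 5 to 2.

after path 1 (0→3→10→1, push 3): res(5,2)=25
after path 2 (0→9→3→5→2→4→11→13→1, push 7): res(5,2)=18
after path 3 (0→3→2→4→1, push 3): res(5,2)=18
after path 4 (0→5→2→4→1, push 2): res(5,2)=16
after path 5 (0→3→5→2→4→1, push 12): res(5,2)=4

Residual capacity of (5,2): 4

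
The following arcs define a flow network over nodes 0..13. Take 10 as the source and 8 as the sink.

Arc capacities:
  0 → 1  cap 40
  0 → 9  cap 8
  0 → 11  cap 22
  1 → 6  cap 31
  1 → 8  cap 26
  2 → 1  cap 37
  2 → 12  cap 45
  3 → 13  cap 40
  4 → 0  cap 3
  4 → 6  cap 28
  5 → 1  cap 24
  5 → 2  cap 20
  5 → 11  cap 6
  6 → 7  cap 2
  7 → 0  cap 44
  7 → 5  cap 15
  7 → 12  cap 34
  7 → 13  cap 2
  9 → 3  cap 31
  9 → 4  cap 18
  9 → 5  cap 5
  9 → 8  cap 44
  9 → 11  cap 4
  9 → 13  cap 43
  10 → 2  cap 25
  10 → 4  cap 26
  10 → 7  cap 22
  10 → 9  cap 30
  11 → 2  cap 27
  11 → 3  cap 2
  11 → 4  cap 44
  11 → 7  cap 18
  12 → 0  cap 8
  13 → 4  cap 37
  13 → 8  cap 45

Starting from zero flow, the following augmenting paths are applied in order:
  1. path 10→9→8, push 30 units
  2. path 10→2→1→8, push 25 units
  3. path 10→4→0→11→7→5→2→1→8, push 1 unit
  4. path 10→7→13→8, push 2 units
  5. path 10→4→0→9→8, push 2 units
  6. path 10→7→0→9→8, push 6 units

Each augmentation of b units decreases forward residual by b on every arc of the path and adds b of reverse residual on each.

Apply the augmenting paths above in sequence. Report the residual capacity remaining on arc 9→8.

Residual capacity of (9,8): 6

after path 1 (10→9→8, push 30): res(9,8)=14
after path 2 (10→2→1→8, push 25): res(9,8)=14
after path 3 (10→4→0→11→7→5→2→1→8, push 1): res(9,8)=14
after path 4 (10→7→13→8, push 2): res(9,8)=14
after path 5 (10→4→0→9→8, push 2): res(9,8)=12
after path 6 (10→7→0→9→8, push 6): res(9,8)=6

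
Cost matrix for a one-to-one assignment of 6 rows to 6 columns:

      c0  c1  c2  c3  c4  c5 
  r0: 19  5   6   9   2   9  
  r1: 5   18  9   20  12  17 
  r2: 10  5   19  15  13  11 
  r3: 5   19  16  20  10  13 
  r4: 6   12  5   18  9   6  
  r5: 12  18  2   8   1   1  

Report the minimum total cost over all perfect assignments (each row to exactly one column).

one of 3 optimal assignments: row0→col3 (cost 9), row1→col0 (cost 5), row2→col1 (cost 5), row3→col4 (cost 10), row4→col2 (cost 5), row5→col5 (cost 1)
total = 9 + 5 + 5 + 10 + 5 + 1 = 35

Minimum assignment cost: 35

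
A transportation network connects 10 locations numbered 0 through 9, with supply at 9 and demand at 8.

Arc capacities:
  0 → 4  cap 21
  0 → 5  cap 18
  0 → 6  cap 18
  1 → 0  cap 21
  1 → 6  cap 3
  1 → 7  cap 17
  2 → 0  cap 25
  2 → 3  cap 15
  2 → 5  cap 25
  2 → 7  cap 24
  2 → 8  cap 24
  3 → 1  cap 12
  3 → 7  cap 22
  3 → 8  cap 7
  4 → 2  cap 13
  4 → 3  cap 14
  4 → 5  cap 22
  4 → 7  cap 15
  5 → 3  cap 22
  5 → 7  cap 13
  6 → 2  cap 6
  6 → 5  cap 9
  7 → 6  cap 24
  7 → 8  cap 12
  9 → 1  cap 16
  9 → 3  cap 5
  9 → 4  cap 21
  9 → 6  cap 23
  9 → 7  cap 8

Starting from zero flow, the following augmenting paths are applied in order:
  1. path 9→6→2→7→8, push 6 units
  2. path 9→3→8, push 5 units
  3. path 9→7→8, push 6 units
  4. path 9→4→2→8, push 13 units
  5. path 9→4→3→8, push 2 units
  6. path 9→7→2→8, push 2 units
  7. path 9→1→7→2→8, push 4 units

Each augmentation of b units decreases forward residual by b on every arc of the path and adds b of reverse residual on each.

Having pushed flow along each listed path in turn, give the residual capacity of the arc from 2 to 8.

after path 1 (9→6→2→7→8, push 6): res(2,8)=24
after path 2 (9→3→8, push 5): res(2,8)=24
after path 3 (9→7→8, push 6): res(2,8)=24
after path 4 (9→4→2→8, push 13): res(2,8)=11
after path 5 (9→4→3→8, push 2): res(2,8)=11
after path 6 (9→7→2→8, push 2): res(2,8)=9
after path 7 (9→1→7→2→8, push 4): res(2,8)=5

Residual capacity of (2,8): 5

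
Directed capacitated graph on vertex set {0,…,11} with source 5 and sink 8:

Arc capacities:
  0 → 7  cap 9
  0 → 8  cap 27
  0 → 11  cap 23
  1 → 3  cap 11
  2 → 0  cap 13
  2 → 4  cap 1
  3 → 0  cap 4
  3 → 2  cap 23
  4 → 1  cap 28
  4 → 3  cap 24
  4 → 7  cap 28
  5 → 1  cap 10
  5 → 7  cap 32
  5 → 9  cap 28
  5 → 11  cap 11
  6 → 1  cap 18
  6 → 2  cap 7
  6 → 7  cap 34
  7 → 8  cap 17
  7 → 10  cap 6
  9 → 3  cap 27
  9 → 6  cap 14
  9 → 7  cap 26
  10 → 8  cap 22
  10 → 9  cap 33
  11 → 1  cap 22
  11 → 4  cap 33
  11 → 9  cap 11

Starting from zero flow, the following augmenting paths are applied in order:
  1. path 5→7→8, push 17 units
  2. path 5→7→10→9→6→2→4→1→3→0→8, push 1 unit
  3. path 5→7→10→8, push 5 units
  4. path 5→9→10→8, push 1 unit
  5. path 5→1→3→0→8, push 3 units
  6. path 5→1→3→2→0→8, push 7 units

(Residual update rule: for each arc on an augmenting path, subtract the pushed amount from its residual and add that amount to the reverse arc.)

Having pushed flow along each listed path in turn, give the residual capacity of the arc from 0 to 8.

after path 1 (5→7→8, push 17): res(0,8)=27
after path 2 (5→7→10→9→6→2→4→1→3→0→8, push 1): res(0,8)=26
after path 3 (5→7→10→8, push 5): res(0,8)=26
after path 4 (5→9→10→8, push 1): res(0,8)=26
after path 5 (5→1→3→0→8, push 3): res(0,8)=23
after path 6 (5→1→3→2→0→8, push 7): res(0,8)=16

Residual capacity of (0,8): 16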